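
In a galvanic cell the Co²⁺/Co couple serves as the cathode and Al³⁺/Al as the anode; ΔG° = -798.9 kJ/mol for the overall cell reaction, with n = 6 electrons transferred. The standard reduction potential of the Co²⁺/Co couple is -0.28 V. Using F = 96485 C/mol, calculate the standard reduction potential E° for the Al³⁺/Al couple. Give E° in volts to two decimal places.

-1.66 V

E°cell = −ΔG°/(nF) = −(-798.9×10³)/((6)(96485)) = +1.380 V.
Since Co²⁺/Co is the cathode and Al³⁺/Al the anode, E°cell = E°(Co²⁺/Co) − E°(Al³⁺/Al).
So E°(Al³⁺/Al) = E°(Co²⁺/Co) − E°cell = (-0.28) − (+1.380) = -1.66 V.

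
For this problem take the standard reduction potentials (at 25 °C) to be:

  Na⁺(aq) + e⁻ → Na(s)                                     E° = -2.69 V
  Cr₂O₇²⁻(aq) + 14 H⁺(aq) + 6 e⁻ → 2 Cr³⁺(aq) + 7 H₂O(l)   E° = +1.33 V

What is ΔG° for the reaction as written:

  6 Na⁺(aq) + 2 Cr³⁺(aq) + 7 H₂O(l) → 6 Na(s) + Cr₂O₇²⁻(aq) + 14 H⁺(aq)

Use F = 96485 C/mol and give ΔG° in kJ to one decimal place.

As written, Na⁺/Na is reduced (cathode) and Cr₂O₇²⁻/Cr³⁺ is oxidised (anode), so E°cell = (-2.69) − (+1.33) = -4.02 V.
Balancing electrons gives n = 6.
ΔG° = −nFE° = −(6)(96485)(-4.02) = 2,327,218 J = +2327.2 kJ.

+2327.2 kJ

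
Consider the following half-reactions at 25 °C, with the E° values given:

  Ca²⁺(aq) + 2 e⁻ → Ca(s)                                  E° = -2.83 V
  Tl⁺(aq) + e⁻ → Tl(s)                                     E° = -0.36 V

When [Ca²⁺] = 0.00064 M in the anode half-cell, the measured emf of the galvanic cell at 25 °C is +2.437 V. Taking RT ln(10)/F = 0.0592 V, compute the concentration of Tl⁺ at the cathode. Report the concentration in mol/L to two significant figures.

Tl⁺/Tl is the cathode, Ca²⁺/Ca the anode: E°cell = +2.47 V, n = 2.
Overall reaction: 2 Tl⁺(aq) + Ca(s) → 2 Tl(s) + Ca²⁺(aq); Q = [Ca²⁺]^1/[Tl⁺]^2.
From E = E° − (0.0592/n) log Q: log Q = (E° − E)·n/0.0592 = (+2.47 − (+2.437))·2/0.0592 = 1.1149.
So 2·log[Tl⁺] = 1·log(0.00064) − log Q = -3.1938 − (1.1149) = -4.3087; log[Tl⁺] = -4.3087 / 2 = -2.1543; [Tl⁺] = 10^(-2.1543) ≈ 0.0070 M.

0.0070 M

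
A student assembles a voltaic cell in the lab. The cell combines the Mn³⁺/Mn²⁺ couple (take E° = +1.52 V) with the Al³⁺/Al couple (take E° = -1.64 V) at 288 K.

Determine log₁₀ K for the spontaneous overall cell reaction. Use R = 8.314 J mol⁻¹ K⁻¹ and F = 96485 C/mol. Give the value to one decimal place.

Cathode: Mn³⁺/Mn²⁺; anode: Al³⁺/Al. E°cell = (+1.52) − (-1.64) = +3.16 V, with n = 3.
ΔG° = −nFE° = −RT ln K, so ln K = nFE°/(RT) = (3)(96485)(+3.16) / ((8.314)(288)) = 382.002.
log₁₀ K = 382.002 / ln 10 = 165.9.

165.9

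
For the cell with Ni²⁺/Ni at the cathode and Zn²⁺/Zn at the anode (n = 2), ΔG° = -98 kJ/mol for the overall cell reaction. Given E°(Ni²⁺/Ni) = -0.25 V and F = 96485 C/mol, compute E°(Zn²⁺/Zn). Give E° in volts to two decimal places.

-0.76 V

E°cell = −ΔG°/(nF) = −(-98×10³)/((2)(96485)) = +0.508 V.
Since Ni²⁺/Ni is the cathode and Zn²⁺/Zn the anode, E°cell = E°(Ni²⁺/Ni) − E°(Zn²⁺/Zn).
So E°(Zn²⁺/Zn) = E°(Ni²⁺/Ni) − E°cell = (-0.25) − (+0.508) = -0.76 V.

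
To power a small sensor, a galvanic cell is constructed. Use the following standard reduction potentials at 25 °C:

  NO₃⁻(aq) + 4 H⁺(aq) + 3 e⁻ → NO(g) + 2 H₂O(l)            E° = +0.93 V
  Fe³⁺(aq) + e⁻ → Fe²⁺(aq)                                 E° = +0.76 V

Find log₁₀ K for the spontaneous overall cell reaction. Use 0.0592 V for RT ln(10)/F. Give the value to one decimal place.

8.6

Cathode: NO₃⁻/NO; anode: Fe³⁺/Fe²⁺. E°cell = +0.17 V, n = 3.
log K = nE°cell / 0.0592 = (3)(+0.17) / 0.0592 = 8.6.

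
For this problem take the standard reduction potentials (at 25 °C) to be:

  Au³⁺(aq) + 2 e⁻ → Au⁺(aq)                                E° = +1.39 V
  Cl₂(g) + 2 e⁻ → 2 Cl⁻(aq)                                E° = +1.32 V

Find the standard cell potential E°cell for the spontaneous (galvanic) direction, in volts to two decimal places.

+0.07 V

The Au³⁺/Au⁺ couple has the higher reduction potential, so it is the cathode; Cl₂/Cl⁻ is oxidised at the anode.
E°cell = E°(cathode) − E°(anode) = (+1.39) − (+1.32) = +0.07 V.
Since E°cell > 0, the reaction is spontaneous under standard conditions.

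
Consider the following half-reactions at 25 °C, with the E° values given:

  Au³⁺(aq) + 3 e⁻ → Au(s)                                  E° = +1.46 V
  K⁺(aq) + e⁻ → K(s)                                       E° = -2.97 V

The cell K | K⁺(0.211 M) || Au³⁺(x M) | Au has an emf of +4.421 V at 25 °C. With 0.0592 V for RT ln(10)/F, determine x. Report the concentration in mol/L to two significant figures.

0.0033 M

Au³⁺/Au is the cathode, K⁺/K the anode: E°cell = +4.43 V, n = 3.
Overall reaction: Au³⁺(aq) + 3 K(s) → Au(s) + 3 K⁺(aq); Q = [K⁺]^3/[Au³⁺]^1.
From E = E° − (0.0592/n) log Q: log Q = (E° − E)·n/0.0592 = (+4.43 − (+4.421))·3/0.0592 = 0.4561.
So 1·log[Au³⁺] = 3·log(0.211) − log Q = -2.0272 − (0.4561) = -2.4833; [Au³⁺] = 10^(-2.4833) ≈ 0.0033 M.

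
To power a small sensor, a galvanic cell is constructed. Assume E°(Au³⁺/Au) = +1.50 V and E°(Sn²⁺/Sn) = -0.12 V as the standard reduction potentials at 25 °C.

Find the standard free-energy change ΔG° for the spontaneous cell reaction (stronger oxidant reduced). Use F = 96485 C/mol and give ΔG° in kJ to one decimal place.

-937.8 kJ

Au³⁺/Au (E° = +1.50 V) is the cathode; Sn²⁺/Sn (E° = -0.12 V) is the anode, so E°cell = +1.62 V.
Balancing electrons gives n = 6 (lcm of 3 and 2).
ΔG° = −nFE° = −(6)(96485)(+1.62) = -937,834 J = -937.8 kJ.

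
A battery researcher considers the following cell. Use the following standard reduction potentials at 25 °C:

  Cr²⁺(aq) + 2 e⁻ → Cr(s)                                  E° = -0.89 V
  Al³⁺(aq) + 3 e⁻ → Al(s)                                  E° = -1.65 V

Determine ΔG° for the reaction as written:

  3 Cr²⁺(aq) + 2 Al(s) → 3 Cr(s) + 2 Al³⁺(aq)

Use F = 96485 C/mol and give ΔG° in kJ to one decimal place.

As written, Cr²⁺/Cr is reduced (cathode) and Al³⁺/Al is oxidised (anode), so E°cell = (-0.89) − (-1.65) = +0.76 V.
Balancing electrons gives n = 6.
ΔG° = −nFE° = −(6)(96485)(+0.76) = -439,972 J = -440.0 kJ.

-440.0 kJ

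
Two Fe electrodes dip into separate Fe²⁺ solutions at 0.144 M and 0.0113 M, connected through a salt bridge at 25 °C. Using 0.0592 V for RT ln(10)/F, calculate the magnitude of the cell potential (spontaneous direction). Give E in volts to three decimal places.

+0.033 V

For a concentration cell E°cell = 0. The 0.144 M side is the cathode (reduction is favoured where [Fe²⁺] is higher).
With n = 2, E = −(0.0592/2) log([Fe²⁺]ₐₙ/[Fe²⁺]꜀ₐₜ) = −(0.0592/2) log(0.0113/0.144) = −(0.0592/2)(-1.105) = +0.033 V.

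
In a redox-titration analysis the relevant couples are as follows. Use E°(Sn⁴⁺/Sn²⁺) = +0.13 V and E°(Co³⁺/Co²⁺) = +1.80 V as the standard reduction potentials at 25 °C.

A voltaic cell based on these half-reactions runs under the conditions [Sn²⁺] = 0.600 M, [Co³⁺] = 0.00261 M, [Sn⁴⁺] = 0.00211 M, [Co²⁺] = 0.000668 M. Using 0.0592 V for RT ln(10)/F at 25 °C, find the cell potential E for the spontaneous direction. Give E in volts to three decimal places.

+1.778 V

Co³⁺/Co²⁺ is the cathode (higher E°), Sn⁴⁺/Sn²⁺ the anode: E°cell = +1.80 − (+0.13) = +1.67 V, n = 2.
Overall: 2 Co³⁺(aq) + Sn²⁺(aq) → 2 Co²⁺(aq) + Sn⁴⁺(aq)
Q = [Co²⁺]^2·[Sn⁴⁺] / ([Co³⁺]^2·[Sn²⁺]); log Q = -3.638.
E = E° − (0.0592/n) log Q = +1.67 − (0.0592/2)(-3.638) = +1.778 V.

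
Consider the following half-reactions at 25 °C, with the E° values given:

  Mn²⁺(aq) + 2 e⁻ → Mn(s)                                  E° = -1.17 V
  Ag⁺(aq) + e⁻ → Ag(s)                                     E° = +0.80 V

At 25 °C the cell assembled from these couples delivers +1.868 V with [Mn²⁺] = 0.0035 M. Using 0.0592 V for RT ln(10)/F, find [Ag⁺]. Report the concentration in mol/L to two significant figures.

Ag⁺/Ag is the cathode, Mn²⁺/Mn the anode: E°cell = +1.97 V, n = 2.
Overall reaction: 2 Ag⁺(aq) + Mn(s) → 2 Ag(s) + Mn²⁺(aq); Q = [Mn²⁺]^1/[Ag⁺]^2.
From E = E° − (0.0592/n) log Q: log Q = (E° − E)·n/0.0592 = (+1.97 − (+1.868))·2/0.0592 = 3.4459.
So 2·log[Ag⁺] = 1·log(0.0035) − log Q = -2.4559 − (3.4459) = -5.9018; log[Ag⁺] = -5.9018 / 2 = -2.9509; [Ag⁺] = 10^(-2.9509) ≈ 0.0011 M.

0.0011 M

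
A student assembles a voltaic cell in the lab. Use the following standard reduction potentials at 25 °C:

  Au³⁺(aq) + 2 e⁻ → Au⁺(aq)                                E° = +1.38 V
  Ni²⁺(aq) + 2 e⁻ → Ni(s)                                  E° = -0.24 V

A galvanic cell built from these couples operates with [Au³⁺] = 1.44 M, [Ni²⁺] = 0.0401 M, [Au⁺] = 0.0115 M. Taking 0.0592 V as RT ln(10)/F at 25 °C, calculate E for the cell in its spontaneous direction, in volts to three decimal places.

+1.723 V

Au³⁺/Au⁺ is the cathode (higher E°), Ni²⁺/Ni the anode: E°cell = +1.38 − (-0.24) = +1.62 V, n = 2.
Overall: Au³⁺(aq) + Ni(s) → Au⁺(aq) + Ni²⁺(aq)
Q = [Au⁺]·[Ni²⁺] / ([Au³⁺]); log Q = -3.495.
E = E° − (0.0592/n) log Q = +1.62 − (0.0592/2)(-3.495) = +1.723 V.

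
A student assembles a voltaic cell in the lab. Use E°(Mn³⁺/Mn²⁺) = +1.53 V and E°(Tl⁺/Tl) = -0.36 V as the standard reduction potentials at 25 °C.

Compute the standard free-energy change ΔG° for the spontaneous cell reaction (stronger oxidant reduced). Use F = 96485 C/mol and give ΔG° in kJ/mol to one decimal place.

Mn³⁺/Mn²⁺ (E° = +1.53 V) is the cathode; Tl⁺/Tl (E° = -0.36 V) is the anode, so E°cell = +1.89 V.
Balancing electrons gives n = 1 (lcm of 1 and 1).
ΔG° = −nFE° = −(1)(96485)(+1.89) = -182,357 J = -182.4 kJ/mol.

-182.4 kJ/mol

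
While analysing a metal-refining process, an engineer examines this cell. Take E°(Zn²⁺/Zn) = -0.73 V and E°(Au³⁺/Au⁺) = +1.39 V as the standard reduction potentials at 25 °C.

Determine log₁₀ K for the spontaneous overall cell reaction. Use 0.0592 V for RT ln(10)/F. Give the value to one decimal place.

Cathode: Au³⁺/Au⁺; anode: Zn²⁺/Zn. E°cell = +2.12 V, n = 2.
log K = nE°cell / 0.0592 = (2)(+2.12) / 0.0592 = 71.6.

71.6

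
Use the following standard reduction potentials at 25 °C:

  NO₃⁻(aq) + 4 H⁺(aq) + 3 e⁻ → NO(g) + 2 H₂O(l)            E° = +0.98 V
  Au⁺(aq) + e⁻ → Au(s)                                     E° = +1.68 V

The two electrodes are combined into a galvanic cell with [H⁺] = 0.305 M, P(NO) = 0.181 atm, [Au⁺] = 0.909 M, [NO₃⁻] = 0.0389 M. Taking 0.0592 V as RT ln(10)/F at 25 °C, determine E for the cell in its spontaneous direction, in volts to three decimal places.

Au⁺/Au is the cathode (higher E°), NO₃⁻/NO the anode: E°cell = +1.68 − (+0.98) = +0.70 V, n = 3.
Overall: 3 Au⁺(aq) + NO(g) + 2 H₂O(l) → 3 Au(s) + NO₃⁻(aq) + 4 H⁺(aq)
Q = [NO₃⁻]·[H⁺]^4 / ([Au⁺]^3·P(NO)); log Q = -2.606.
E = E° − (0.0592/n) log Q = +0.70 − (0.0592/3)(-2.606) = +0.751 V.

+0.751 V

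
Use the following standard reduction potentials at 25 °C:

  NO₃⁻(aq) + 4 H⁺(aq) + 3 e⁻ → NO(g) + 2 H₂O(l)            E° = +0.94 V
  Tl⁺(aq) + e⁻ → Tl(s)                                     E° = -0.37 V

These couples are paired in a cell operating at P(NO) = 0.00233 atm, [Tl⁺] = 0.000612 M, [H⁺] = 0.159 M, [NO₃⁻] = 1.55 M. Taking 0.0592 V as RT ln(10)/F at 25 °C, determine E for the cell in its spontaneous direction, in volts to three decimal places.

+1.493 V

NO₃⁻/NO is the cathode (higher E°), Tl⁺/Tl the anode: E°cell = +0.94 − (-0.37) = +1.31 V, n = 3.
Overall: NO₃⁻(aq) + 4 H⁺(aq) + 3 Tl(s) → NO(g) + 2 H₂O(l) + 3 Tl⁺(aq)
Q = P(NO)·[Tl⁺]^3 / ([NO₃⁻]·[H⁺]^4); log Q = -9.268.
E = E° − (0.0592/n) log Q = +1.31 − (0.0592/3)(-9.268) = +1.493 V.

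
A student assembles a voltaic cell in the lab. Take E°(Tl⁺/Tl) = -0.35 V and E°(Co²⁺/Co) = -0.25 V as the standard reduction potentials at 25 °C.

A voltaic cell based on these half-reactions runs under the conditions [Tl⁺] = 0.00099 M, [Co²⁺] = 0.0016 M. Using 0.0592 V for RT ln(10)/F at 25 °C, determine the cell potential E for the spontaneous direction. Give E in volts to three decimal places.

Co²⁺/Co is the cathode (higher E°), Tl⁺/Tl the anode: E°cell = -0.25 − (-0.35) = +0.10 V, n = 2.
Overall: Co²⁺(aq) + 2 Tl(s) → Co(s) + 2 Tl⁺(aq)
Q = [Tl⁺]^2 / ([Co²⁺]); log Q = -3.213.
E = E° − (0.0592/n) log Q = +0.10 − (0.0592/2)(-3.213) = +0.195 V.

+0.195 V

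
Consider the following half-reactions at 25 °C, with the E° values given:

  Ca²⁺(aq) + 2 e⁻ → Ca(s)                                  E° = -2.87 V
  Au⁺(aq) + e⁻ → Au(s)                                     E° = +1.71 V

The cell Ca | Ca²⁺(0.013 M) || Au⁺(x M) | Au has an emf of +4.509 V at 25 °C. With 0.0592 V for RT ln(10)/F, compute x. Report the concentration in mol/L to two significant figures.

0.0072 M

Au⁺/Au is the cathode, Ca²⁺/Ca the anode: E°cell = +4.58 V, n = 2.
Overall reaction: 2 Au⁺(aq) + Ca(s) → 2 Au(s) + Ca²⁺(aq); Q = [Ca²⁺]^1/[Au⁺]^2.
From E = E° − (0.0592/n) log Q: log Q = (E° − E)·n/0.0592 = (+4.58 − (+4.509))·2/0.0592 = 2.3986.
So 2·log[Au⁺] = 1·log(0.013) − log Q = -1.8861 − (2.3986) = -4.2847; log[Au⁺] = -4.2847 / 2 = -2.1423; [Au⁺] = 10^(-2.1423) ≈ 0.0072 M.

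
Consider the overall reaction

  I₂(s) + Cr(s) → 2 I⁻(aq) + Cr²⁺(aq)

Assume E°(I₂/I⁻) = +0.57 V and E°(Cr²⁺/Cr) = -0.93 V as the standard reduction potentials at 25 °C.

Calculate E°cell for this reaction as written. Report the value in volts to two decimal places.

+1.50 V

The I₂/I⁻ couple has the higher reduction potential, so it is the cathode; Cr²⁺/Cr is oxidised at the anode.
E°cell = E°(cathode) − E°(anode) = (+0.57) − (-0.93) = +1.50 V.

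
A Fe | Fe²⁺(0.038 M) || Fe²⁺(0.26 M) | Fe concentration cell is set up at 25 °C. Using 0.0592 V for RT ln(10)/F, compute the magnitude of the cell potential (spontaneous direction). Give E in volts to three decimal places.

+0.025 V

For a concentration cell E°cell = 0. The 0.26 M side is the cathode (reduction is favoured where [Fe²⁺] is higher).
With n = 2, E = −(0.0592/2) log([Fe²⁺]ₐₙ/[Fe²⁺]꜀ₐₜ) = −(0.0592/2) log(0.038/0.26) = −(0.0592/2)(-0.835) = +0.025 V.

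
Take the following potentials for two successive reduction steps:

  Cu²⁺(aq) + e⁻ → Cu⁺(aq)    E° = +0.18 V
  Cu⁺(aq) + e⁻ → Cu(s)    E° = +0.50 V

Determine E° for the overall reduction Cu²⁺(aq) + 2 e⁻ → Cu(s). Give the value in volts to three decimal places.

Standard free energies of sequential steps add: ΔG°₃ = ΔG°₁ + ΔG°₂, so n₃E°₃ = n₁E°₁ + n₂E°₂.
E°₃ = (1×+0.18 + 1×+0.50) / 2 = (+0.680) / 2 = +0.340 V.

+0.340 V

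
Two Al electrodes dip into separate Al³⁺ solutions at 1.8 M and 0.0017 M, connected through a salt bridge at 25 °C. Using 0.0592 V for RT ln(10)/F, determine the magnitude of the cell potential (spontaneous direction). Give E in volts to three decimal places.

+0.060 V

For a concentration cell E°cell = 0. The 1.8 M side is the cathode (reduction is favoured where [Al³⁺] is higher).
With n = 3, E = −(0.0592/3) log([Al³⁺]ₐₙ/[Al³⁺]꜀ₐₜ) = −(0.0592/3) log(0.0017/1.8) = −(0.0592/3)(-3.025) = +0.060 V.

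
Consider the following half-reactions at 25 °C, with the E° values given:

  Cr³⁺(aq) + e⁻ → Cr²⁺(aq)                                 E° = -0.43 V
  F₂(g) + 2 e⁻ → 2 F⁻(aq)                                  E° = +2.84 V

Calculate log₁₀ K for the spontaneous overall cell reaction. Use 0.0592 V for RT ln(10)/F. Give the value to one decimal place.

110.5

Cathode: F₂/F⁻; anode: Cr³⁺/Cr²⁺. E°cell = +3.27 V, n = 2.
log K = nE°cell / 0.0592 = (2)(+3.27) / 0.0592 = 110.5.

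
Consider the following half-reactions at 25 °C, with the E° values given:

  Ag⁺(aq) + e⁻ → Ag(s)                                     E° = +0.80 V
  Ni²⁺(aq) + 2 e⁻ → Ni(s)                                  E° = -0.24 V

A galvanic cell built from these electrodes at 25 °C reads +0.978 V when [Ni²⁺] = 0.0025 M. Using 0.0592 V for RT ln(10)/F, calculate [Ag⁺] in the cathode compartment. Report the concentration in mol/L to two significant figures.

0.0045 M

Ag⁺/Ag is the cathode, Ni²⁺/Ni the anode: E°cell = +1.04 V, n = 2.
Overall reaction: 2 Ag⁺(aq) + Ni(s) → 2 Ag(s) + Ni²⁺(aq); Q = [Ni²⁺]^1/[Ag⁺]^2.
From E = E° − (0.0592/n) log Q: log Q = (E° − E)·n/0.0592 = (+1.04 − (+0.978))·2/0.0592 = 2.0946.
So 2·log[Ag⁺] = 1·log(0.0025) − log Q = -2.6021 − (2.0946) = -4.6967; log[Ag⁺] = -4.6967 / 2 = -2.3483; [Ag⁺] = 10^(-2.3483) ≈ 0.0045 M.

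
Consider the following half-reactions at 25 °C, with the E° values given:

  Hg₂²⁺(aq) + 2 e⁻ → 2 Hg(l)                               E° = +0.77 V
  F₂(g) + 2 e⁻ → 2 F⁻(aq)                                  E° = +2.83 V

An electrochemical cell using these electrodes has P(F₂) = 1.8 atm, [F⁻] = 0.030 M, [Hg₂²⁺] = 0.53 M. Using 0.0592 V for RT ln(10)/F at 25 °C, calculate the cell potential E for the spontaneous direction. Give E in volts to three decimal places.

+2.166 V

F₂/F⁻ is the cathode (higher E°), Hg₂²⁺/Hg the anode: E°cell = +2.83 − (+0.77) = +2.06 V, n = 2.
Overall: F₂(g) + 2 Hg(l) → 2 F⁻(aq) + Hg₂²⁺(aq)
Q = [F⁻]^2·[Hg₂²⁺] / (P(F₂)); log Q = -3.577.
E = E° − (0.0592/n) log Q = +2.06 − (0.0592/2)(-3.577) = +2.166 V.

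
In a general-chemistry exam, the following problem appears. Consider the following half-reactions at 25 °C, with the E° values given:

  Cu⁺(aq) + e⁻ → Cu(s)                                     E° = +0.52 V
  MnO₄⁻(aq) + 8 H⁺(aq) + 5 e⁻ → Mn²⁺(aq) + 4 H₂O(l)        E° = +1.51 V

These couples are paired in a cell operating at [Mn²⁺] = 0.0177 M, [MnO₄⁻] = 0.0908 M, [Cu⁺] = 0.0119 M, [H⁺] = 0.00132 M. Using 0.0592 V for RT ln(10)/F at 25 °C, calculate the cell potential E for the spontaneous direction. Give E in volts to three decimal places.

MnO₄⁻/Mn²⁺ is the cathode (higher E°), Cu⁺/Cu the anode: E°cell = +1.51 − (+0.52) = +0.99 V, n = 5.
Overall: MnO₄⁻(aq) + 8 H⁺(aq) + 5 Cu(s) → Mn²⁺(aq) + 4 H₂O(l) + 5 Cu⁺(aq)
Q = [Mn²⁺]·[Cu⁺]^5 / ([MnO₄⁻]·[H⁺]^8); log Q = 12.703.
E = E° − (0.0592/n) log Q = +0.99 − (0.0592/5)(12.703) = +0.840 V.

+0.840 V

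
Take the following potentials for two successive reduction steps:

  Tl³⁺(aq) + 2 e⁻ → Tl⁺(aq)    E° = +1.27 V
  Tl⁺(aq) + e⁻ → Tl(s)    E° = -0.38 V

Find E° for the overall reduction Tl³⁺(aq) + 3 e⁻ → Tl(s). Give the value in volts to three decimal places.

Adding the free-energy changes (−nFE°) of the two steps gives −n₃FE°₃ = −n₁FE°₁ − n₂FE°₂.
E°₃ = (2×+1.27 + 1×-0.38) / 3 = (+2.160) / 3 = +0.720 V.

+0.720 V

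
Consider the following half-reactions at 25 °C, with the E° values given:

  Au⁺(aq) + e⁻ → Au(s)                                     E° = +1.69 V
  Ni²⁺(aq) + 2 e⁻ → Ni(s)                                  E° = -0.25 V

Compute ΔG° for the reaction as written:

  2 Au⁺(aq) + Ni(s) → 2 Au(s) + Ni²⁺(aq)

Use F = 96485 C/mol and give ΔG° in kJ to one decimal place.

-374.4 kJ

As written, Au⁺/Au is reduced (cathode) and Ni²⁺/Ni is oxidised (anode), so E°cell = (+1.69) − (-0.25) = +1.94 V.
Balancing electrons gives n = 2.
ΔG° = −nFE° = −(2)(96485)(+1.94) = -374,362 J = -374.4 kJ.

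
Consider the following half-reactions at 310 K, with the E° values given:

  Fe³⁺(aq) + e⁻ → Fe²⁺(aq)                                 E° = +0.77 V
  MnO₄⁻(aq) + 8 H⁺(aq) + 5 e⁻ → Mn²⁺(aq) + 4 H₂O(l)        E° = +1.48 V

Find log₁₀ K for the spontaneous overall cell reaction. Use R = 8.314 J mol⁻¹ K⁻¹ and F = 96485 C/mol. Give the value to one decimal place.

57.7

Cathode: MnO₄⁻/Mn²⁺; anode: Fe³⁺/Fe²⁺. E°cell = (+1.48) − (+0.77) = +0.71 V, with n = 5.
ΔG° = −nFE° = −RT ln K, so ln K = nFE°/(RT) = (5)(96485)(+0.71) / ((8.314)(310)) = 132.897.
log₁₀ K = 132.897 / ln 10 = 57.7.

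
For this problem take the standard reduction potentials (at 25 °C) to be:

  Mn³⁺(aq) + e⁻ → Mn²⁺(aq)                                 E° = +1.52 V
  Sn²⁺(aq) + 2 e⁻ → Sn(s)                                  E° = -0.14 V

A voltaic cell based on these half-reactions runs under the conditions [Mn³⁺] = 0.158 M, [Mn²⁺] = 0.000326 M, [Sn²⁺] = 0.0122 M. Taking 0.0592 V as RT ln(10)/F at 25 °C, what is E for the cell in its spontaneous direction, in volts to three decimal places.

Mn³⁺/Mn²⁺ is the cathode (higher E°), Sn²⁺/Sn the anode: E°cell = +1.52 − (-0.14) = +1.66 V, n = 2.
Overall: 2 Mn³⁺(aq) + Sn(s) → 2 Mn²⁺(aq) + Sn²⁺(aq)
Q = [Mn²⁺]^2·[Sn²⁺] / ([Mn³⁺]^2); log Q = -7.285.
E = E° − (0.0592/n) log Q = +1.66 − (0.0592/2)(-7.285) = +1.876 V.

+1.876 V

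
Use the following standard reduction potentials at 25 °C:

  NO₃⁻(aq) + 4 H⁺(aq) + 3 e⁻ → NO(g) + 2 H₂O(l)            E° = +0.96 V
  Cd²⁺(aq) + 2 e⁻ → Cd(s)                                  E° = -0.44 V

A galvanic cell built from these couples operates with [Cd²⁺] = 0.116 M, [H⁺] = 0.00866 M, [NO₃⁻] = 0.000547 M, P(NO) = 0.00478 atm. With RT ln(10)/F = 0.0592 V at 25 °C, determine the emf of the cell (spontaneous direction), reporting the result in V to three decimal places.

NO₃⁻/NO is the cathode (higher E°), Cd²⁺/Cd the anode: E°cell = +0.96 − (-0.44) = +1.40 V, n = 6.
Overall: 2 NO₃⁻(aq) + 8 H⁺(aq) + 3 Cd(s) → 2 NO(g) + 4 H₂O(l) + 3 Cd²⁺(aq)
Q = P(NO)^2·[Cd²⁺]^3 / ([NO₃⁻]^2·[H⁺]^8); log Q = 15.576.
E = E° − (0.0592/n) log Q = +1.40 − (0.0592/6)(15.576) = +1.246 V.

+1.246 V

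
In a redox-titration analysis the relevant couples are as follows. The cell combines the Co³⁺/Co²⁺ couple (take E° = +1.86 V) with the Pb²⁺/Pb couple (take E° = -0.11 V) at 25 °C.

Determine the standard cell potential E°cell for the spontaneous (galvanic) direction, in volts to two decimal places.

The Co³⁺/Co²⁺ couple has the higher reduction potential, so it is the cathode; Pb²⁺/Pb is oxidised at the anode.
E°cell = E°(cathode) − E°(anode) = (+1.86) − (-0.11) = +1.97 V.
Since E°cell > 0, the reaction is spontaneous under standard conditions.

+1.97 V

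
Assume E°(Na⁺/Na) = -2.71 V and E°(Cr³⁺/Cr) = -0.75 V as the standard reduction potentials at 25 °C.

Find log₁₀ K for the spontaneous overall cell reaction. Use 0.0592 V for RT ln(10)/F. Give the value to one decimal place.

Cathode: Cr³⁺/Cr; anode: Na⁺/Na. E°cell = +1.96 V, n = 3.
log K = nE°cell / 0.0592 = (3)(+1.96) / 0.0592 = 99.3.

99.3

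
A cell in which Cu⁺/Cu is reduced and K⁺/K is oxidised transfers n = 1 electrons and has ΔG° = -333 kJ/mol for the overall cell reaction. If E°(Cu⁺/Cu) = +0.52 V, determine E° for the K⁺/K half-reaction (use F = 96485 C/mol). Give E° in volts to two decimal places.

E°cell = −ΔG°/(nF) = −(-333×10³)/((1)(96485)) = +3.451 V.
Since Cu⁺/Cu is the cathode and K⁺/K the anode, E°cell = E°(Cu⁺/Cu) − E°(K⁺/K).
So E°(K⁺/K) = E°(Cu⁺/Cu) − E°cell = (+0.52) − (+3.451) = -2.93 V.

-2.93 V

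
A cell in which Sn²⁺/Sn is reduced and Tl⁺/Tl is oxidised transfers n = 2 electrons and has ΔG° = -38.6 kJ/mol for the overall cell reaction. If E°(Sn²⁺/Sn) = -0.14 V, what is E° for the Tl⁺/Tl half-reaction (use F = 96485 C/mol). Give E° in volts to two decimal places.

-0.34 V

E°cell = −ΔG°/(nF) = −(-38.6×10³)/((2)(96485)) = +0.200 V.
Since Sn²⁺/Sn is the cathode and Tl⁺/Tl the anode, E°cell = E°(Sn²⁺/Sn) − E°(Tl⁺/Tl).
So E°(Tl⁺/Tl) = E°(Sn²⁺/Sn) − E°cell = (-0.14) − (+0.200) = -0.34 V.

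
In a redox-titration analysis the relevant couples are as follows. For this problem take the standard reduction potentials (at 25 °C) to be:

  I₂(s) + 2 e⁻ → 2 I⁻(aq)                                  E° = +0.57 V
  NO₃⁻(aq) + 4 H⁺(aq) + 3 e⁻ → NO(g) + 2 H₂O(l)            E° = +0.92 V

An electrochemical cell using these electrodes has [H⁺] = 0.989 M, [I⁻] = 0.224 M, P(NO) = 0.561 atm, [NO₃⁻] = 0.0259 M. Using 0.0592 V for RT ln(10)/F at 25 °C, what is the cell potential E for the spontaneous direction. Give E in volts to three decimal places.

NO₃⁻/NO is the cathode (higher E°), I₂/I⁻ the anode: E°cell = +0.92 − (+0.57) = +0.35 V, n = 6.
Overall: 2 NO₃⁻(aq) + 8 H⁺(aq) + 6 I⁻(aq) → 2 NO(g) + 4 H₂O(l) + 3 I₂(s)
Q = P(NO)^2 / ([NO₃⁻]^2·[H⁺]^8·[I⁻]^6); log Q = 6.608.
E = E° − (0.0592/n) log Q = +0.35 − (0.0592/6)(6.608) = +0.285 V.

+0.285 V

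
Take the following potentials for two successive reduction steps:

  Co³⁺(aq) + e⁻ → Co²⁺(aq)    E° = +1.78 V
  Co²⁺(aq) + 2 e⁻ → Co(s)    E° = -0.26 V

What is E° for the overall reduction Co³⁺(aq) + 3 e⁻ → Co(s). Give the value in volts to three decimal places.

Since ΔG° = −nFE° is additive over sequential reductions, n₃E°₃ = n₁E°₁ + n₂E°₂.
E°₃ = (1×+1.78 + 2×-0.26) / 3 = (+1.260) / 3 = +0.420 V.

+0.420 V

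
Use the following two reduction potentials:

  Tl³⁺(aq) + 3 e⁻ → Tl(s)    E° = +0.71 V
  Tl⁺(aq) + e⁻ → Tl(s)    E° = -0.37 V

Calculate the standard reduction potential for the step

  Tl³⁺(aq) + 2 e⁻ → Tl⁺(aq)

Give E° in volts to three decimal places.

+1.250 V

Sequential free energies add, so n₃E°₃ = n₁E°₁ + n₂E°₂.
With n₃ = 3, and the known step contributing 1×(-0.37) V, the unknown satisfies 2·E° = 3×(+0.71) − 1×(-0.37) = +2.500.
E° = +2.500 / 2 = +1.250 V.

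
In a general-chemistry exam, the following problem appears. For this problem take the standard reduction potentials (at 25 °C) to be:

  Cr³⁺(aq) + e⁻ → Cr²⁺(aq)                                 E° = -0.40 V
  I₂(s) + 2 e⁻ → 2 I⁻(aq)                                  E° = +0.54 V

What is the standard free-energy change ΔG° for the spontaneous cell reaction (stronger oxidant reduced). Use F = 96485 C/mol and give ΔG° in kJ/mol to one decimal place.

I₂/I⁻ (E° = +0.54 V) is the cathode; Cr³⁺/Cr²⁺ (E° = -0.40 V) is the anode, so E°cell = +0.94 V.
Balancing electrons gives n = 2 (lcm of 2 and 1).
ΔG° = −nFE° = −(2)(96485)(+0.94) = -181,392 J = -181.4 kJ/mol.

-181.4 kJ/mol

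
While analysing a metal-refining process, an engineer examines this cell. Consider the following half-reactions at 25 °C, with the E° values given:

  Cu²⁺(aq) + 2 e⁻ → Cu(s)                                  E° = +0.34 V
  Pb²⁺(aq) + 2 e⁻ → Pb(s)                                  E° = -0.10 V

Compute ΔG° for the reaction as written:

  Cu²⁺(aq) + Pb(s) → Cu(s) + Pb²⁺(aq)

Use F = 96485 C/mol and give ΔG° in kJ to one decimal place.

-84.9 kJ

As written, Cu²⁺/Cu is reduced (cathode) and Pb²⁺/Pb is oxidised (anode), so E°cell = (+0.34) − (-0.10) = +0.44 V.
Balancing electrons gives n = 2.
ΔG° = −nFE° = −(2)(96485)(+0.44) = -84,907 J = -84.9 kJ.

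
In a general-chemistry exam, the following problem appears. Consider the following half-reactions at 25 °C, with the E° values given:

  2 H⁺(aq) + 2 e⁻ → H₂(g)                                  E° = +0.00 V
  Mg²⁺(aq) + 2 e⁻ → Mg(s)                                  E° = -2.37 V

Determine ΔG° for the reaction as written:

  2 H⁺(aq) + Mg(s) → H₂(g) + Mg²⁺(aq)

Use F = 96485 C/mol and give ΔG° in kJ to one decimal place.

As written, H⁺/H₂ is reduced (cathode) and Mg²⁺/Mg is oxidised (anode), so E°cell = (+0.00) − (-2.37) = +2.37 V.
Balancing electrons gives n = 2.
ΔG° = −nFE° = −(2)(96485)(+2.37) = -457,339 J = -457.3 kJ.

-457.3 kJ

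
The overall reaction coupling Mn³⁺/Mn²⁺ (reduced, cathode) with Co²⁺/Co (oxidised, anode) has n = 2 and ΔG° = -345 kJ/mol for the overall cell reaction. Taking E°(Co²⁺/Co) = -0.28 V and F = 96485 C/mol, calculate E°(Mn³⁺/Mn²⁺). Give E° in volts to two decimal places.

E°cell = −ΔG°/(nF) = −(-345×10³)/((2)(96485)) = +1.788 V.
Since Mn³⁺/Mn²⁺ is the cathode and Co²⁺/Co the anode, E°cell = E°(Mn³⁺/Mn²⁺) − E°(Co²⁺/Co).
So E°(Mn³⁺/Mn²⁺) = E°cell + E°(Co²⁺/Co) = +1.788 + (-0.28) = +1.51 V.

+1.51 V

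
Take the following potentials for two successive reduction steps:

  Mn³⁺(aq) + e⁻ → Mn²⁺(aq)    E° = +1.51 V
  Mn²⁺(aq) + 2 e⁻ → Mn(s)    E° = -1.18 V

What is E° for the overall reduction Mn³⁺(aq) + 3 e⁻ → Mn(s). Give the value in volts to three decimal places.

-0.283 V

Adding the free-energy changes (−nFE°) of the two steps gives −n₃FE°₃ = −n₁FE°₁ − n₂FE°₂.
E°₃ = (1×+1.51 + 2×-1.18) / 3 = (-0.850) / 3 = -0.283 V.
Simply averaging or adding the two E° values would be wrong; the electron-weighted sum is required.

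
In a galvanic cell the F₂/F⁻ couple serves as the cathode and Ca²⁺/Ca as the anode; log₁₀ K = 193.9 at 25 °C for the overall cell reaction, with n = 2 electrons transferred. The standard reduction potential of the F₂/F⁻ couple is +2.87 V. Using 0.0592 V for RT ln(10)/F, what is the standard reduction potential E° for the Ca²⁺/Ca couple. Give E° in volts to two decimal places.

E°cell = (0.0592/n)·log K = (0.0592/2)(193.9) = +5.739 V.
Since F₂/F⁻ is the cathode and Ca²⁺/Ca the anode, E°cell = E°(F₂/F⁻) − E°(Ca²⁺/Ca).
So E°(Ca²⁺/Ca) = E°(F₂/F⁻) − E°cell = (+2.87) − (+5.739) = -2.87 V.

-2.87 V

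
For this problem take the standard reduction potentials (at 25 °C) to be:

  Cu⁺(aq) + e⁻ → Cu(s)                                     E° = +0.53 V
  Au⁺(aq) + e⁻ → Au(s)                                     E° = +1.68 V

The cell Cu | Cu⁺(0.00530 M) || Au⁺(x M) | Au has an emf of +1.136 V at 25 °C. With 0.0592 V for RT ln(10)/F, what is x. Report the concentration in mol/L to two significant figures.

Au⁺/Au is the cathode, Cu⁺/Cu the anode: E°cell = +1.15 V, n = 1.
Overall reaction: Au⁺(aq) + Cu(s) → Au(s) + Cu⁺(aq); Q = [Cu⁺]^1/[Au⁺]^1.
From E = E° − (0.0592/n) log Q: log Q = (E° − E)·n/0.0592 = (+1.15 − (+1.136))·1/0.0592 = 0.2365.
So 1·log[Au⁺] = 1·log(0.0053) − log Q = -2.2757 − (0.2365) = -2.5122; [Au⁺] = 10^(-2.5122) ≈ 0.0031 M.

0.0031 M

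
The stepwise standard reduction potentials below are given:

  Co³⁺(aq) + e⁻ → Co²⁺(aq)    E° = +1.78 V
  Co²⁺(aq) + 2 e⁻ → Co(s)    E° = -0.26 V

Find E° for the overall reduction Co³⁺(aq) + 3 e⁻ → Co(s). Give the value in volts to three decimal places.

Standard free energies of sequential steps add: ΔG°₃ = ΔG°₁ + ΔG°₂, so n₃E°₃ = n₁E°₁ + n₂E°₂.
E°₃ = (1×+1.78 + 2×-0.26) / 3 = (+1.260) / 3 = +0.420 V.

+0.420 V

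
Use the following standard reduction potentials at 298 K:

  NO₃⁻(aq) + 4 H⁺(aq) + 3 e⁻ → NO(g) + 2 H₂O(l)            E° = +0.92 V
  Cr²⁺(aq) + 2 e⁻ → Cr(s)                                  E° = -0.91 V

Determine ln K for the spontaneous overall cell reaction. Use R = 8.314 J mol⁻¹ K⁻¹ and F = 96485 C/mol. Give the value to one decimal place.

Cathode: NO₃⁻/NO; anode: Cr²⁺/Cr. E°cell = (+0.92) − (-0.91) = +1.83 V, with n = 6.
ΔG° = −nFE° = −RT ln K, so ln K = nFE°/(RT) = (6)(96485)(+1.83) / ((8.314)(298)) = 427.598.

427.6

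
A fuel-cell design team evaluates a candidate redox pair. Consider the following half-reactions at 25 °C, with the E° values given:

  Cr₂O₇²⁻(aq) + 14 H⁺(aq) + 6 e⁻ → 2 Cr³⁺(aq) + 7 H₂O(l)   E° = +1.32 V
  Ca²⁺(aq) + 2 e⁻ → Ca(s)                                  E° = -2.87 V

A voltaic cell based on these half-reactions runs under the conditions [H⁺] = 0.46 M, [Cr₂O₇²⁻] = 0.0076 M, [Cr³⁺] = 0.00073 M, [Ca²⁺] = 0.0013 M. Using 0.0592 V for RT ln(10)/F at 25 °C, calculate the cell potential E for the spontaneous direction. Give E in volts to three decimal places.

+4.270 V

Cr₂O₇²⁻/Cr³⁺ is the cathode (higher E°), Ca²⁺/Ca the anode: E°cell = +1.32 − (-2.87) = +4.19 V, n = 6.
Overall: Cr₂O₇²⁻(aq) + 14 H⁺(aq) + 3 Ca(s) → 2 Cr³⁺(aq) + 7 H₂O(l) + 3 Ca²⁺(aq)
Q = [Cr³⁺]^2·[Ca²⁺]^3 / ([Cr₂O₇²⁻]·[H⁺]^14); log Q = -8.091.
E = E° − (0.0592/n) log Q = +4.19 − (0.0592/6)(-8.091) = +4.270 V.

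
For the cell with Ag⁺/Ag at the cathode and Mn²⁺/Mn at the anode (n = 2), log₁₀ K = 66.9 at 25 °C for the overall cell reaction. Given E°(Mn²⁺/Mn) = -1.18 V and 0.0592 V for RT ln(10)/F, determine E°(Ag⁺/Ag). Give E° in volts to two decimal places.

E°cell = (0.0592/n)·log K = (0.0592/2)(66.9) = +1.980 V.
Since Ag⁺/Ag is the cathode and Mn²⁺/Mn the anode, E°cell = E°(Ag⁺/Ag) − E°(Mn²⁺/Mn).
So E°(Ag⁺/Ag) = E°cell + E°(Mn²⁺/Mn) = +1.980 + (-1.18) = +0.80 V.

+0.80 V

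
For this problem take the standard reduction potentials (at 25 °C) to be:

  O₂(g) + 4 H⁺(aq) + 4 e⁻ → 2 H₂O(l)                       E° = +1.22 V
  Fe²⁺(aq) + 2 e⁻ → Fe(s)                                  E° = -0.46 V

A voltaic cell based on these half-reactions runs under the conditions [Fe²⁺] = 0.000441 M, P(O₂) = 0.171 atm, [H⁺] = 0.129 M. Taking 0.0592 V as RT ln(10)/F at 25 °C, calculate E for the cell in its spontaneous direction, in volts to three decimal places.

+1.715 V

O₂/H₂O is the cathode (higher E°), Fe²⁺/Fe the anode: E°cell = +1.22 − (-0.46) = +1.68 V, n = 4.
Overall: O₂(g) + 4 H⁺(aq) + 2 Fe(s) → 2 H₂O(l) + 2 Fe²⁺(aq)
Q = [Fe²⁺]^2 / (P(O₂)·[H⁺]^4); log Q = -2.386.
E = E° − (0.0592/n) log Q = +1.68 − (0.0592/4)(-2.386) = +1.715 V.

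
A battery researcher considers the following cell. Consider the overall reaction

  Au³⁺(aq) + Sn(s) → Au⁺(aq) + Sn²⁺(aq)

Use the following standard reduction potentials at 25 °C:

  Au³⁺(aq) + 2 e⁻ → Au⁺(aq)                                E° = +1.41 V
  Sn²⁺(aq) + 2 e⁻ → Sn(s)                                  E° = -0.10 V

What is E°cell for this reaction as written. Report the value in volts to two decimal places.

+1.51 V

The Au³⁺/Au⁺ couple has the higher reduction potential, so it is the cathode; Sn²⁺/Sn is oxidised at the anode.
E°cell = E°(cathode) − E°(anode) = (+1.41) − (-0.10) = +1.51 V.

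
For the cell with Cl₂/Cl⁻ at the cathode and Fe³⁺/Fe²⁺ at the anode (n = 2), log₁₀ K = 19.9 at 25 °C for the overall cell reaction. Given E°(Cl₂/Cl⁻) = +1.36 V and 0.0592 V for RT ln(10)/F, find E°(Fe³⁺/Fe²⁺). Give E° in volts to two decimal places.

+0.77 V

E°cell = (0.0592/n)·log K = (0.0592/2)(19.9) = +0.589 V.
Since Cl₂/Cl⁻ is the cathode and Fe³⁺/Fe²⁺ the anode, E°cell = E°(Cl₂/Cl⁻) − E°(Fe³⁺/Fe²⁺).
So E°(Fe³⁺/Fe²⁺) = E°(Cl₂/Cl⁻) − E°cell = (+1.36) − (+0.589) = +0.77 V.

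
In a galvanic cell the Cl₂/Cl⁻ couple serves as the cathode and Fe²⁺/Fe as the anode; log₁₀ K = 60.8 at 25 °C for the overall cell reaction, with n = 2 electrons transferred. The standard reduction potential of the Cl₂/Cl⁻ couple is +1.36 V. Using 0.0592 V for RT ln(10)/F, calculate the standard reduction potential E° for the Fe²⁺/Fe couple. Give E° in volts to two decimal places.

-0.44 V

E°cell = (0.0592/n)·log K = (0.0592/2)(60.8) = +1.800 V.
Since Cl₂/Cl⁻ is the cathode and Fe²⁺/Fe the anode, E°cell = E°(Cl₂/Cl⁻) − E°(Fe²⁺/Fe).
So E°(Fe²⁺/Fe) = E°(Cl₂/Cl⁻) − E°cell = (+1.36) − (+1.800) = -0.44 V.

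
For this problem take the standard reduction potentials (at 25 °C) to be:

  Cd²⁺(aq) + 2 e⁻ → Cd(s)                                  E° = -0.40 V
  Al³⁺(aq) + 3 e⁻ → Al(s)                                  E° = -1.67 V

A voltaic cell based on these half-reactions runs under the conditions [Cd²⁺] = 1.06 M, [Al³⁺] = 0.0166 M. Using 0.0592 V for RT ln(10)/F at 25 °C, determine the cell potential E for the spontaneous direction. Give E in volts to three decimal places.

Cd²⁺/Cd is the cathode (higher E°), Al³⁺/Al the anode: E°cell = -0.40 − (-1.67) = +1.27 V, n = 6.
Overall: 3 Cd²⁺(aq) + 2 Al(s) → 3 Cd(s) + 2 Al³⁺(aq)
Q = [Al³⁺]^2 / ([Cd²⁺]^3); log Q = -3.636.
E = E° − (0.0592/n) log Q = +1.27 − (0.0592/6)(-3.636) = +1.306 V.

+1.306 V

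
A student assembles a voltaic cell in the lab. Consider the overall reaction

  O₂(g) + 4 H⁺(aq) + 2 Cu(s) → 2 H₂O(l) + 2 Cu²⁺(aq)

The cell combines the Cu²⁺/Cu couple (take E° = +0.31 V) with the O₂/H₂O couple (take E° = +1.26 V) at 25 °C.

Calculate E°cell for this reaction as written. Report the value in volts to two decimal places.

The O₂/H₂O couple has the higher reduction potential, so it is the cathode; Cu²⁺/Cu is oxidised at the anode.
E°cell = E°(cathode) − E°(anode) = (+1.26) − (+0.31) = +0.95 V.

+0.95 V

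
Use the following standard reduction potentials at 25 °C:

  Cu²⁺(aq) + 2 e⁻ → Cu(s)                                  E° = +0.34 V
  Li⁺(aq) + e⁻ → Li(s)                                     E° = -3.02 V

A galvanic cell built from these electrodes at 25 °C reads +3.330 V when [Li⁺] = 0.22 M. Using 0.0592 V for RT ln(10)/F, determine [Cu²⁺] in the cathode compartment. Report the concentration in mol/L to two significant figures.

0.0047 M

Cu²⁺/Cu is the cathode, Li⁺/Li the anode: E°cell = +3.36 V, n = 2.
Overall reaction: Cu²⁺(aq) + 2 Li(s) → Cu(s) + 2 Li⁺(aq); Q = [Li⁺]^2/[Cu²⁺]^1.
From E = E° − (0.0592/n) log Q: log Q = (E° − E)·n/0.0592 = (+3.36 − (+3.330))·2/0.0592 = 1.0135.
So 1·log[Cu²⁺] = 2·log(0.22) − log Q = -1.3152 − (1.0135) = -2.3287; [Cu²⁺] = 10^(-2.3287) ≈ 0.0047 M.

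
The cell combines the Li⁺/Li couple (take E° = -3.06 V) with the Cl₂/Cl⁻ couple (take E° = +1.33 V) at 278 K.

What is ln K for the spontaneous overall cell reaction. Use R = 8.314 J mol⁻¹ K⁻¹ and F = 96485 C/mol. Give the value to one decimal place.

366.5

Cathode: Cl₂/Cl⁻; anode: Li⁺/Li. E°cell = (+1.33) − (-3.06) = +4.39 V, with n = 2.
ΔG° = −nFE° = −RT ln K, so ln K = nFE°/(RT) = (2)(96485)(+4.39) / ((8.314)(278)) = 366.522.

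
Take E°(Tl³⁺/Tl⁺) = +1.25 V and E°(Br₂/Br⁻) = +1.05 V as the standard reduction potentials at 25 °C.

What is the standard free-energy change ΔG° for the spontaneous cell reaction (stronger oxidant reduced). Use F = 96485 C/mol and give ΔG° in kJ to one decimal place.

Tl³⁺/Tl⁺ (E° = +1.25 V) is the cathode; Br₂/Br⁻ (E° = +1.05 V) is the anode, so E°cell = +0.20 V.
Balancing electrons gives n = 2 (lcm of 2 and 2).
ΔG° = −nFE° = −(2)(96485)(+0.20) = -38,594 J = -38.6 kJ.

-38.6 kJ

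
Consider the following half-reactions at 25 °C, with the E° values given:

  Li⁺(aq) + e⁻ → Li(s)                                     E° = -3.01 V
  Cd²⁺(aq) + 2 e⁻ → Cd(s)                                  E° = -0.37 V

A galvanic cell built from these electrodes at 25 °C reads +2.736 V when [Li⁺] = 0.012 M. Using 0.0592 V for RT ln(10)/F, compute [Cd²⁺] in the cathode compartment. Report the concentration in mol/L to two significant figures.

0.25 M

Cd²⁺/Cd is the cathode, Li⁺/Li the anode: E°cell = +2.64 V, n = 2.
Overall reaction: Cd²⁺(aq) + 2 Li(s) → Cd(s) + 2 Li⁺(aq); Q = [Li⁺]^2/[Cd²⁺]^1.
From E = E° − (0.0592/n) log Q: log Q = (E° − E)·n/0.0592 = (+2.64 − (+2.736))·2/0.0592 = -3.2432.
So 1·log[Cd²⁺] = 2·log(0.012) − log Q = -3.8416 − (-3.2432) = -0.5984; [Cd²⁺] = 10^(-0.5984) ≈ 0.25 M.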